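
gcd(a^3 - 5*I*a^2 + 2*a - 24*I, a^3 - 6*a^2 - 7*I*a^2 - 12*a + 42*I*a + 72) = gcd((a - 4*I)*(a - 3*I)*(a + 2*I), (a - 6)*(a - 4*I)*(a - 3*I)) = a^2 - 7*I*a - 12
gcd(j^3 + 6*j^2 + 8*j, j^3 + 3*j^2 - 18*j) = j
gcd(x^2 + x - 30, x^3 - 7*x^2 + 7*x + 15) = x - 5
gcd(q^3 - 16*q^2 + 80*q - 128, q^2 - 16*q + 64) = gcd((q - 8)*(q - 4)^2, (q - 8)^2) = q - 8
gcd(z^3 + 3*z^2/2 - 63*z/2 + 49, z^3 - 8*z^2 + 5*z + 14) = z - 2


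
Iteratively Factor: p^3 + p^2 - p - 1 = (p - 1)*(p^2 + 2*p + 1) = (p - 1)*(p + 1)*(p + 1)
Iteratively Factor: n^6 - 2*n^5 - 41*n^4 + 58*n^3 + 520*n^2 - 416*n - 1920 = (n - 3)*(n^5 + n^4 - 38*n^3 - 56*n^2 + 352*n + 640) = (n - 4)*(n - 3)*(n^4 + 5*n^3 - 18*n^2 - 128*n - 160) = (n - 4)*(n - 3)*(n + 4)*(n^3 + n^2 - 22*n - 40) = (n - 4)*(n - 3)*(n + 4)^2*(n^2 - 3*n - 10) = (n - 4)*(n - 3)*(n + 2)*(n + 4)^2*(n - 5)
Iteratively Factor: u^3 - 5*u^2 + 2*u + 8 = (u - 2)*(u^2 - 3*u - 4) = (u - 2)*(u + 1)*(u - 4)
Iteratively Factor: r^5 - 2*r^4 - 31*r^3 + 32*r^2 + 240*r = (r - 5)*(r^4 + 3*r^3 - 16*r^2 - 48*r) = (r - 5)*(r + 3)*(r^3 - 16*r) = (r - 5)*(r - 4)*(r + 3)*(r^2 + 4*r) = r*(r - 5)*(r - 4)*(r + 3)*(r + 4)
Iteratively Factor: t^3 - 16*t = (t - 4)*(t^2 + 4*t) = t*(t - 4)*(t + 4)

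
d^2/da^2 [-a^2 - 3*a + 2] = -2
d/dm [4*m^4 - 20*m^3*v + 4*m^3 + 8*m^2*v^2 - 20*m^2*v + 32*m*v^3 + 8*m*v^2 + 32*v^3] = 16*m^3 - 60*m^2*v + 12*m^2 + 16*m*v^2 - 40*m*v + 32*v^3 + 8*v^2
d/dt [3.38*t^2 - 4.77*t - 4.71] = 6.76*t - 4.77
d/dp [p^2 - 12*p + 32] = 2*p - 12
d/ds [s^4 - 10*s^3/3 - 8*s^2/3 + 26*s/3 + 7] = 4*s^3 - 10*s^2 - 16*s/3 + 26/3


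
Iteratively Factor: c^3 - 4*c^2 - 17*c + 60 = (c + 4)*(c^2 - 8*c + 15) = (c - 3)*(c + 4)*(c - 5)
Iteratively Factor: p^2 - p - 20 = (p - 5)*(p + 4)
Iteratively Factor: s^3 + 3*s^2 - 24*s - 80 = (s - 5)*(s^2 + 8*s + 16) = (s - 5)*(s + 4)*(s + 4)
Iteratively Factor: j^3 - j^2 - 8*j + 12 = (j - 2)*(j^2 + j - 6) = (j - 2)^2*(j + 3)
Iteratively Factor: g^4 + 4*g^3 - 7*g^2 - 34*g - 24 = (g + 2)*(g^3 + 2*g^2 - 11*g - 12) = (g - 3)*(g + 2)*(g^2 + 5*g + 4) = (g - 3)*(g + 1)*(g + 2)*(g + 4)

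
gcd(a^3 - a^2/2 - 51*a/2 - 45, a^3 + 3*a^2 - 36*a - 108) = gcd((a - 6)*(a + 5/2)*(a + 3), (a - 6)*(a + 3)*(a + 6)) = a^2 - 3*a - 18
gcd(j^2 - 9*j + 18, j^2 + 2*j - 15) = j - 3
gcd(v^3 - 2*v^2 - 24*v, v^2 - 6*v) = v^2 - 6*v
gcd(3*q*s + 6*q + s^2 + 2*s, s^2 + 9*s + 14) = s + 2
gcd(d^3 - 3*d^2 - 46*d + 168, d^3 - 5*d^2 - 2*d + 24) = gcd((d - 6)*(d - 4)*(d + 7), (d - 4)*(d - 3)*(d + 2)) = d - 4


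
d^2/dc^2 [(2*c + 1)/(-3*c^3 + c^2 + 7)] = 2*(c^2*(2*c + 1)*(9*c - 2)^2 + (18*c^2 - 4*c + (2*c + 1)*(9*c - 1))*(-3*c^3 + c^2 + 7))/(-3*c^3 + c^2 + 7)^3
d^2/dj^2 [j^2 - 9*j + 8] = 2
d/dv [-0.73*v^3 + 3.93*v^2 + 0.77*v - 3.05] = -2.19*v^2 + 7.86*v + 0.77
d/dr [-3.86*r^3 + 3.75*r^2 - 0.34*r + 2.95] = -11.58*r^2 + 7.5*r - 0.34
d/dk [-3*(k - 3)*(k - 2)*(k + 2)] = -9*k^2 + 18*k + 12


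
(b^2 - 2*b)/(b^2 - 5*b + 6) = b/(b - 3)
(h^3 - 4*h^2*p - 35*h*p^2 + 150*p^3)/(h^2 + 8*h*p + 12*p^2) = (h^2 - 10*h*p + 25*p^2)/(h + 2*p)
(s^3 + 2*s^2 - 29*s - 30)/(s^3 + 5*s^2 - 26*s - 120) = (s + 1)/(s + 4)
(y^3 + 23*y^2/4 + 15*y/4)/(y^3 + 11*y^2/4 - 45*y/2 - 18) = y*(y + 5)/(y^2 + 2*y - 24)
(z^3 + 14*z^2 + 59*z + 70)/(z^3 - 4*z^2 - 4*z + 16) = (z^2 + 12*z + 35)/(z^2 - 6*z + 8)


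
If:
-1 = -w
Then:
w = 1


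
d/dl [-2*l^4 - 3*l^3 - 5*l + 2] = -8*l^3 - 9*l^2 - 5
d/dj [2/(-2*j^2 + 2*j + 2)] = (2*j - 1)/(-j^2 + j + 1)^2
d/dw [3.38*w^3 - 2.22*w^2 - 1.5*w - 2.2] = 10.14*w^2 - 4.44*w - 1.5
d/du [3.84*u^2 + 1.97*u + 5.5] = 7.68*u + 1.97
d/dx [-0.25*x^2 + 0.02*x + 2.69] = 0.02 - 0.5*x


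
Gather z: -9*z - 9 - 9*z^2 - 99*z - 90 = -9*z^2 - 108*z - 99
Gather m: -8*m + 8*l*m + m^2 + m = m^2 + m*(8*l - 7)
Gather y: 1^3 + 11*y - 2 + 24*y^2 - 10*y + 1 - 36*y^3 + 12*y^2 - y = -36*y^3 + 36*y^2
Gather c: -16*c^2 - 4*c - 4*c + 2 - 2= -16*c^2 - 8*c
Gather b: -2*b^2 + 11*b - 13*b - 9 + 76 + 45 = -2*b^2 - 2*b + 112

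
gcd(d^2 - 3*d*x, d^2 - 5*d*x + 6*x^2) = -d + 3*x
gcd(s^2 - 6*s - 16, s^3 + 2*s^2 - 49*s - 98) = s + 2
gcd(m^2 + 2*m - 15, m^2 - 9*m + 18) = m - 3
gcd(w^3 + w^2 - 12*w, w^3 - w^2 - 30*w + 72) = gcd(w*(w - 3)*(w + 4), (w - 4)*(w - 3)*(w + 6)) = w - 3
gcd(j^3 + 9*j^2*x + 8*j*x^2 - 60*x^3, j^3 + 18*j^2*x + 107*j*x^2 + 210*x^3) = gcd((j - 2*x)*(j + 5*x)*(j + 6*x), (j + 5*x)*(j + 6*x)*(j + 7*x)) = j^2 + 11*j*x + 30*x^2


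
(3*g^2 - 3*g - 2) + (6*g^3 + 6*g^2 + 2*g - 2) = 6*g^3 + 9*g^2 - g - 4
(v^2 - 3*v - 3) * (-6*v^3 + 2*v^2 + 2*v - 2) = -6*v^5 + 20*v^4 + 14*v^3 - 14*v^2 + 6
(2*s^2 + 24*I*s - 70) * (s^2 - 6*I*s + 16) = 2*s^4 + 12*I*s^3 + 106*s^2 + 804*I*s - 1120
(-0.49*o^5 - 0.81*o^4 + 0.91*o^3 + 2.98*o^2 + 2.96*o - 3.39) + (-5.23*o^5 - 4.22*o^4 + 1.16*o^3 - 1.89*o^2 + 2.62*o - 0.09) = -5.72*o^5 - 5.03*o^4 + 2.07*o^3 + 1.09*o^2 + 5.58*o - 3.48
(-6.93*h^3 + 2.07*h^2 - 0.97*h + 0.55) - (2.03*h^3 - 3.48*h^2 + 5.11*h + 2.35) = -8.96*h^3 + 5.55*h^2 - 6.08*h - 1.8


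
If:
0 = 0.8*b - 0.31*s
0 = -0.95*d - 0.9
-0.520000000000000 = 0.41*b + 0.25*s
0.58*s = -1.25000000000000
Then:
No Solution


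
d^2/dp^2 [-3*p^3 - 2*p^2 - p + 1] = -18*p - 4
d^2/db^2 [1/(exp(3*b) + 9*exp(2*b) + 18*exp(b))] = 9*(-(exp(2*b) + 4*exp(b) + 2)*(exp(2*b) + 9*exp(b) + 18) + 2*(exp(2*b) + 6*exp(b) + 6)^2)*exp(-b)/(exp(2*b) + 9*exp(b) + 18)^3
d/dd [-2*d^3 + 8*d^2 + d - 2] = -6*d^2 + 16*d + 1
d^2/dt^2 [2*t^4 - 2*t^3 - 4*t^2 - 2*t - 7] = 24*t^2 - 12*t - 8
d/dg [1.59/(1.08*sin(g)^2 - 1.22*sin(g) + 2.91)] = (1.9398 - 3.4344*sin(g))*cos(g)/(1.08*sin(g)^2 - 1.22*sin(g) + 2.91)^2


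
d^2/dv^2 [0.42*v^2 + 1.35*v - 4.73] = 0.840000000000000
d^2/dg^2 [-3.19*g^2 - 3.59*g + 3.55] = -6.38000000000000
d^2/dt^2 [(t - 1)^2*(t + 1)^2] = 12*t^2 - 4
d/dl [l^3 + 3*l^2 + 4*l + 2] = 3*l^2 + 6*l + 4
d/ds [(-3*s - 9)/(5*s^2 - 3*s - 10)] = 3*(5*s^2 + 30*s + 1)/(25*s^4 - 30*s^3 - 91*s^2 + 60*s + 100)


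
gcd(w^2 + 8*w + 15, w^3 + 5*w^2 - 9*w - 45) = w^2 + 8*w + 15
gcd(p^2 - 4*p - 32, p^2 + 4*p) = p + 4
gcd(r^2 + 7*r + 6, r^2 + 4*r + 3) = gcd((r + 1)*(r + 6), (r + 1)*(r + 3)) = r + 1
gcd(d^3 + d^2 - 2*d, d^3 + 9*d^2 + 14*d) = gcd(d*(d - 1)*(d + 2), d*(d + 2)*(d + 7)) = d^2 + 2*d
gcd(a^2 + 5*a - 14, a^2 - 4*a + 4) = a - 2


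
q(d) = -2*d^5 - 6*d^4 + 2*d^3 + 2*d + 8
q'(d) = -10*d^4 - 24*d^3 + 6*d^2 + 2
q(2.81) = -666.49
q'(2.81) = -1106.62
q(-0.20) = 7.58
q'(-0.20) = 2.42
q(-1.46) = -15.14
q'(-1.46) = 44.04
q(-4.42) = 910.40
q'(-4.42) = -1625.07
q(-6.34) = 10278.42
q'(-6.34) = -9797.53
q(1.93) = -110.57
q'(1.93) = -286.94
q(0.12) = 8.24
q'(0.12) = 2.04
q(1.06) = 2.25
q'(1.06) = -32.47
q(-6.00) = 7340.00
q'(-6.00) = -7558.00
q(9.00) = -155980.00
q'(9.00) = -82618.00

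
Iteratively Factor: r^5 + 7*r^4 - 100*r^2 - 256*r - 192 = (r + 2)*(r^4 + 5*r^3 - 10*r^2 - 80*r - 96) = (r - 4)*(r + 2)*(r^3 + 9*r^2 + 26*r + 24) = (r - 4)*(r + 2)*(r + 3)*(r^2 + 6*r + 8) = (r - 4)*(r + 2)*(r + 3)*(r + 4)*(r + 2)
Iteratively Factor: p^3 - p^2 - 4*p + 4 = (p - 2)*(p^2 + p - 2) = (p - 2)*(p - 1)*(p + 2)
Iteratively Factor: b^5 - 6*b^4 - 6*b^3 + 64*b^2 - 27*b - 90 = (b - 5)*(b^4 - b^3 - 11*b^2 + 9*b + 18) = (b - 5)*(b + 3)*(b^3 - 4*b^2 + b + 6) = (b - 5)*(b - 2)*(b + 3)*(b^2 - 2*b - 3) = (b - 5)*(b - 3)*(b - 2)*(b + 3)*(b + 1)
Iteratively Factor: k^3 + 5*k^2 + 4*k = (k + 1)*(k^2 + 4*k) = (k + 1)*(k + 4)*(k)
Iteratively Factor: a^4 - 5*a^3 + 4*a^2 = (a - 1)*(a^3 - 4*a^2) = (a - 4)*(a - 1)*(a^2) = a*(a - 4)*(a - 1)*(a)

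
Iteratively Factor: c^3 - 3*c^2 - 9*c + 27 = (c + 3)*(c^2 - 6*c + 9) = (c - 3)*(c + 3)*(c - 3)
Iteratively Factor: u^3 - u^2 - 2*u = (u)*(u^2 - u - 2) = u*(u - 2)*(u + 1)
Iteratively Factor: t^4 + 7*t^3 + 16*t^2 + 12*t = (t + 2)*(t^3 + 5*t^2 + 6*t) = t*(t + 2)*(t^2 + 5*t + 6) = t*(t + 2)^2*(t + 3)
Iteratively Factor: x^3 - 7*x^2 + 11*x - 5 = (x - 1)*(x^2 - 6*x + 5) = (x - 1)^2*(x - 5)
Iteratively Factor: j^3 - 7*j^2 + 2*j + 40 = (j + 2)*(j^2 - 9*j + 20) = (j - 5)*(j + 2)*(j - 4)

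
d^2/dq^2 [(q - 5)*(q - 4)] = 2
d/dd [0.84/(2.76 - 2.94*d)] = 2.4696/(2.94*d - 2.76)^2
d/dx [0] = 0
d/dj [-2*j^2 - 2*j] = -4*j - 2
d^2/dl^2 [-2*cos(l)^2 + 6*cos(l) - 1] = -6*cos(l) + 4*cos(2*l)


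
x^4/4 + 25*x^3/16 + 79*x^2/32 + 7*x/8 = x*(x/4 + 1)*(x + 1/2)*(x + 7/4)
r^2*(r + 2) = r^3 + 2*r^2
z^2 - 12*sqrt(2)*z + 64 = (z - 8*sqrt(2))*(z - 4*sqrt(2))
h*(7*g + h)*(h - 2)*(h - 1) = 7*g*h^3 - 21*g*h^2 + 14*g*h + h^4 - 3*h^3 + 2*h^2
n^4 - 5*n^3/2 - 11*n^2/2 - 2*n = n*(n - 4)*(n + 1/2)*(n + 1)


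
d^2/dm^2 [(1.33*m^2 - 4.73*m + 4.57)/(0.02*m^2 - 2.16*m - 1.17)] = (0.111128*m^3 + 0.197699999999998*m^2 - 1.84863600000001*m + 70.406046)/(8.0e-6*m^6 - 0.002592*m^5 + 0.278532*m^4 - 9.774432*m^3 - 16.294122*m^2 - 8.870472*m - 1.601613)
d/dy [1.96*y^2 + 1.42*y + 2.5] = 3.92*y + 1.42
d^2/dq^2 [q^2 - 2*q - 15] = 2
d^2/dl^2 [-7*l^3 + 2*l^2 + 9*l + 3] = 4 - 42*l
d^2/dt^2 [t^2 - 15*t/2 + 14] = 2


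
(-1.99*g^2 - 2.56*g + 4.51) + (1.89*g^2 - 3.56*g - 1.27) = -0.1*g^2 - 6.12*g + 3.24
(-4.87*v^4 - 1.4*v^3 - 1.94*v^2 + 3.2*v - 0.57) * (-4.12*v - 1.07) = 20.0644*v^5 + 10.9789*v^4 + 9.4908*v^3 - 11.1082*v^2 - 1.0756*v + 0.6099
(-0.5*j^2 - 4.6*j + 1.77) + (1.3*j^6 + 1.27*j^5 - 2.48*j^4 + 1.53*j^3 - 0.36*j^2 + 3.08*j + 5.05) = 1.3*j^6 + 1.27*j^5 - 2.48*j^4 + 1.53*j^3 - 0.86*j^2 - 1.52*j + 6.82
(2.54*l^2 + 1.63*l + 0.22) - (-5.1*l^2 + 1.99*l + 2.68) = 7.64*l^2 - 0.36*l - 2.46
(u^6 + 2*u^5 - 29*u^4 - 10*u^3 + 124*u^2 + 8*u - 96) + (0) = u^6 + 2*u^5 - 29*u^4 - 10*u^3 + 124*u^2 + 8*u - 96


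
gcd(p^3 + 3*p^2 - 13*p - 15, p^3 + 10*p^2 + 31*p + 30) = p + 5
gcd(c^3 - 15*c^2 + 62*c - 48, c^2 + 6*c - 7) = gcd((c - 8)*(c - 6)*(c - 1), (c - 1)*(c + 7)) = c - 1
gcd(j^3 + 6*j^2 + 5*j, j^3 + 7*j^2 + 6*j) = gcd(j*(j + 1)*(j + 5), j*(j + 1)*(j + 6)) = j^2 + j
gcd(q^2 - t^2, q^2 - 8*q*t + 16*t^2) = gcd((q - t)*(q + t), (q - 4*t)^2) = 1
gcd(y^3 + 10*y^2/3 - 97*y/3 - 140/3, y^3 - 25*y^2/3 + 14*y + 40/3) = y - 5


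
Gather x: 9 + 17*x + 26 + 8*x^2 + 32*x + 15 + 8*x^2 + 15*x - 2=16*x^2 + 64*x + 48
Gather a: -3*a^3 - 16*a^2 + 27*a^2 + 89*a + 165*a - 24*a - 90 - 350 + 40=-3*a^3 + 11*a^2 + 230*a - 400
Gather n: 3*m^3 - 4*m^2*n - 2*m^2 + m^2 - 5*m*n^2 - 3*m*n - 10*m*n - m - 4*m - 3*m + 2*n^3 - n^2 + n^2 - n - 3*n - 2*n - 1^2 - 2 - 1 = 3*m^3 - m^2 - 5*m*n^2 - 8*m + 2*n^3 + n*(-4*m^2 - 13*m - 6) - 4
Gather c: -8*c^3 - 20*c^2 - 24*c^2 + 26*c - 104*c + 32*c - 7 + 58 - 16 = -8*c^3 - 44*c^2 - 46*c + 35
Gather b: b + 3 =b + 3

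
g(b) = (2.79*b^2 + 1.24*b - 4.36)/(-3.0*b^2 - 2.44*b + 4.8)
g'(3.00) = -0.04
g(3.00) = -0.83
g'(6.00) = -0.01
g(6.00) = -0.88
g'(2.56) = -0.05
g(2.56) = -0.81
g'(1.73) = -0.18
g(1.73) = -0.73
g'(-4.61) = -0.03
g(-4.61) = -1.03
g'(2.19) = -0.08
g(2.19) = -0.79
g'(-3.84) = -0.06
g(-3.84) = -1.06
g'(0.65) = -1.47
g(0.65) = -1.22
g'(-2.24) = -0.94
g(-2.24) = -1.43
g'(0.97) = -46.05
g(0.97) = 1.37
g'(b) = (5.58*b + 1.24)/(-3.0*b^2 - 2.44*b + 4.8) + (6.0*b + 2.44)*(2.79*b^2 + 1.24*b - 4.36)/(-3.0*b^2 - 2.44*b + 4.8)^2 = (-3.0876*b^2 + 0.623999999999995*b - 4.6864)/(9.0*b^4 + 14.64*b^3 - 22.8464*b^2 - 23.424*b + 23.04)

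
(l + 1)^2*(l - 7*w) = l^3 - 7*l^2*w + 2*l^2 - 14*l*w + l - 7*w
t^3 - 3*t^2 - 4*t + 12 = (t - 3)*(t - 2)*(t + 2)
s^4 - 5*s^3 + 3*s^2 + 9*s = s*(s - 3)^2*(s + 1)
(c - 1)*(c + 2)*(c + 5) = c^3 + 6*c^2 + 3*c - 10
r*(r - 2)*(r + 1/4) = r^3 - 7*r^2/4 - r/2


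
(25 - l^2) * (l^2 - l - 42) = -l^4 + l^3 + 67*l^2 - 25*l - 1050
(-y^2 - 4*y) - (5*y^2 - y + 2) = -6*y^2 - 3*y - 2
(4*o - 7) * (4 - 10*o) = -40*o^2 + 86*o - 28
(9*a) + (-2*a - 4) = 7*a - 4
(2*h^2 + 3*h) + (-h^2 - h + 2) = h^2 + 2*h + 2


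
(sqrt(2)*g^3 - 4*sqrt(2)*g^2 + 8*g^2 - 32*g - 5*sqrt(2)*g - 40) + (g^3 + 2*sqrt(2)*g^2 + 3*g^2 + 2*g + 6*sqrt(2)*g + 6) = g^3 + sqrt(2)*g^3 - 2*sqrt(2)*g^2 + 11*g^2 - 30*g + sqrt(2)*g - 34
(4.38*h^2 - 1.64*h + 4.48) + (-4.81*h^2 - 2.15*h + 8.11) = -0.43*h^2 - 3.79*h + 12.59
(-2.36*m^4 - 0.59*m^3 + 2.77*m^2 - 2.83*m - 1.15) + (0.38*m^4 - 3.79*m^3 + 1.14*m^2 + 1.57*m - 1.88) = -1.98*m^4 - 4.38*m^3 + 3.91*m^2 - 1.26*m - 3.03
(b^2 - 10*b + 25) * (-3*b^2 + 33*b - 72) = -3*b^4 + 63*b^3 - 477*b^2 + 1545*b - 1800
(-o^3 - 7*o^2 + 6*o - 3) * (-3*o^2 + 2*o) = 3*o^5 + 19*o^4 - 32*o^3 + 21*o^2 - 6*o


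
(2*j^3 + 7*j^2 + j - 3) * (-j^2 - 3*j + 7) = -2*j^5 - 13*j^4 - 8*j^3 + 49*j^2 + 16*j - 21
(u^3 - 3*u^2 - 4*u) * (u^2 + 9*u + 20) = u^5 + 6*u^4 - 11*u^3 - 96*u^2 - 80*u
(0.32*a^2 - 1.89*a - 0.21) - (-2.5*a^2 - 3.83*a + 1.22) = 2.82*a^2 + 1.94*a - 1.43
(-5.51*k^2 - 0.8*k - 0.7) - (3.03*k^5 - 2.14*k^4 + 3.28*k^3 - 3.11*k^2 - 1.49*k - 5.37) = -3.03*k^5 + 2.14*k^4 - 3.28*k^3 - 2.4*k^2 + 0.69*k + 4.67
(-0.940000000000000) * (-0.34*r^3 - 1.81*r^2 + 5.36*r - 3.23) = 0.3196*r^3 + 1.7014*r^2 - 5.0384*r + 3.0362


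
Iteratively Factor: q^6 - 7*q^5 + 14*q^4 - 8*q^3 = (q)*(q^5 - 7*q^4 + 14*q^3 - 8*q^2) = q^2*(q^4 - 7*q^3 + 14*q^2 - 8*q) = q^2*(q - 4)*(q^3 - 3*q^2 + 2*q) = q^2*(q - 4)*(q - 1)*(q^2 - 2*q) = q^3*(q - 4)*(q - 1)*(q - 2)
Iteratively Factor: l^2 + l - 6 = (l - 2)*(l + 3)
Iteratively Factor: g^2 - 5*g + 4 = (g - 1)*(g - 4)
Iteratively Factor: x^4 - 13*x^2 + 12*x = (x)*(x^3 - 13*x + 12) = x*(x - 3)*(x^2 + 3*x - 4) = x*(x - 3)*(x + 4)*(x - 1)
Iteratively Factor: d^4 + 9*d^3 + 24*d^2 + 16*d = (d)*(d^3 + 9*d^2 + 24*d + 16) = d*(d + 4)*(d^2 + 5*d + 4) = d*(d + 4)^2*(d + 1)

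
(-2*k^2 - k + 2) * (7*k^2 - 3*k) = -14*k^4 - k^3 + 17*k^2 - 6*k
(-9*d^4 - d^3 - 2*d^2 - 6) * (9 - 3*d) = 27*d^5 - 78*d^4 - 3*d^3 - 18*d^2 + 18*d - 54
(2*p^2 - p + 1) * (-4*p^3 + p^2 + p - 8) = -8*p^5 + 6*p^4 - 3*p^3 - 16*p^2 + 9*p - 8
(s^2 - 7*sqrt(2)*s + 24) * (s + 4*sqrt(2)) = s^3 - 3*sqrt(2)*s^2 - 32*s + 96*sqrt(2)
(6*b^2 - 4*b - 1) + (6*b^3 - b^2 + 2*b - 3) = 6*b^3 + 5*b^2 - 2*b - 4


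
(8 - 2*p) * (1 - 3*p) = 6*p^2 - 26*p + 8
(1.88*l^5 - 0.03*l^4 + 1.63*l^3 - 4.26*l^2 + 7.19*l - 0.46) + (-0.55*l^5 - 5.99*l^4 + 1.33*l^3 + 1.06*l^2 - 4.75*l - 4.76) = 1.33*l^5 - 6.02*l^4 + 2.96*l^3 - 3.2*l^2 + 2.44*l - 5.22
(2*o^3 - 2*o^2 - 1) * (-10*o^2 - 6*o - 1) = -20*o^5 + 8*o^4 + 10*o^3 + 12*o^2 + 6*o + 1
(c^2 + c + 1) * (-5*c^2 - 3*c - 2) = -5*c^4 - 8*c^3 - 10*c^2 - 5*c - 2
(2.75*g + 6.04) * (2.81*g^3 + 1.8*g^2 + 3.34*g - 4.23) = 7.7275*g^4 + 21.9224*g^3 + 20.057*g^2 + 8.5411*g - 25.5492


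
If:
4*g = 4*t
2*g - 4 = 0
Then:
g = 2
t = 2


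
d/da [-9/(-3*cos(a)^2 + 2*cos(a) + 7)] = 18*(3*cos(a) - 1)*sin(a)/(-3*cos(a)^2 + 2*cos(a) + 7)^2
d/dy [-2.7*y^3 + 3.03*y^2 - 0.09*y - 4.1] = -8.1*y^2 + 6.06*y - 0.09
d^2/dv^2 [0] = 0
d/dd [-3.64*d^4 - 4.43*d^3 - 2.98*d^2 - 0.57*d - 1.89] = -14.56*d^3 - 13.29*d^2 - 5.96*d - 0.57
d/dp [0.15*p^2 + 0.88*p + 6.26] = 0.3*p + 0.88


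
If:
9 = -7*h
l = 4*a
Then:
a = l/4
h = -9/7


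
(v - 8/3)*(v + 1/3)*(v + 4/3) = v^3 - v^2 - 4*v - 32/27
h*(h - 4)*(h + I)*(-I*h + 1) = -I*h^4 + 2*h^3 + 4*I*h^3 - 8*h^2 + I*h^2 - 4*I*h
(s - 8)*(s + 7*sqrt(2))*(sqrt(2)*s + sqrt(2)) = sqrt(2)*s^3 - 7*sqrt(2)*s^2 + 14*s^2 - 98*s - 8*sqrt(2)*s - 112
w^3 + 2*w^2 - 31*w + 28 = (w - 4)*(w - 1)*(w + 7)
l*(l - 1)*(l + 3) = l^3 + 2*l^2 - 3*l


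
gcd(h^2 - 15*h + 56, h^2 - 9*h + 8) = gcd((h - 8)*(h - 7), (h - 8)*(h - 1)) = h - 8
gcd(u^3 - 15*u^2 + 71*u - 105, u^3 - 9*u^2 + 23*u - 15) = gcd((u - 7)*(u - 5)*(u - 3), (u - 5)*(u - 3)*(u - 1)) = u^2 - 8*u + 15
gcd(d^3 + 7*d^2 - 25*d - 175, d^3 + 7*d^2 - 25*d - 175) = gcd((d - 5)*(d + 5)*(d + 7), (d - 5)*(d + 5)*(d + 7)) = d^3 + 7*d^2 - 25*d - 175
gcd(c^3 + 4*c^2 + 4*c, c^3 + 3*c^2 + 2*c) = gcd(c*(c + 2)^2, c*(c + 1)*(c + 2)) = c^2 + 2*c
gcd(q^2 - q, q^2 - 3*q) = q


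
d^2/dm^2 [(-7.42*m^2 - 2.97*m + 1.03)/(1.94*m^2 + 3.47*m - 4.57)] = (77.544128*m^3 - 371.446368*m^2 - 116.386032*m - 361.06004)/(7.301384*m^6 + 39.179076*m^5 + 18.479082*m^4 - 142.804033*m^3 - 43.530621*m^2 + 217.411809*m - 95.443993)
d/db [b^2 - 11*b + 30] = 2*b - 11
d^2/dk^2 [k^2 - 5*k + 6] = 2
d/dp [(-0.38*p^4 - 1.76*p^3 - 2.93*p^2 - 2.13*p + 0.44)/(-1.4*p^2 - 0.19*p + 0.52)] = (1.064*p^5 + 2.6806*p^4 - 0.121600000000001*p^3 - 5.1709*p^2 - 1.8152*p - 1.024)/(1.96*p^4 + 0.532*p^3 - 1.4199*p^2 - 0.1976*p + 0.2704)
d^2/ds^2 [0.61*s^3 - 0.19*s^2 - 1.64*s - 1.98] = 3.66*s - 0.38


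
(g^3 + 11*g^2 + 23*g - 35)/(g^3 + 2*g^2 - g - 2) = (g^2 + 12*g + 35)/(g^2 + 3*g + 2)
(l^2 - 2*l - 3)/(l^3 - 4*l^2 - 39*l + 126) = (l + 1)/(l^2 - l - 42)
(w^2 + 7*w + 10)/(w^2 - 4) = (w + 5)/(w - 2)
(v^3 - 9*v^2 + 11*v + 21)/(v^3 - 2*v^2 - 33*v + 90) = (v^2 - 6*v - 7)/(v^2 + v - 30)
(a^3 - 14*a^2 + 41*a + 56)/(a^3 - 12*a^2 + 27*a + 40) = (a - 7)/(a - 5)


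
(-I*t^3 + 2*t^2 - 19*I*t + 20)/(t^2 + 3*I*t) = (-I*t^3 + 2*t^2 - 19*I*t + 20)/(t*(t + 3*I))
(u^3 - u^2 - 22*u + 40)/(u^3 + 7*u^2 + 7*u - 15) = (u^2 - 6*u + 8)/(u^2 + 2*u - 3)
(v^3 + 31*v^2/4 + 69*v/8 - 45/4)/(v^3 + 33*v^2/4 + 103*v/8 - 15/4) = (4*v - 3)/(4*v - 1)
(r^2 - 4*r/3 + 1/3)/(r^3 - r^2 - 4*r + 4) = (r - 1/3)/(r^2 - 4)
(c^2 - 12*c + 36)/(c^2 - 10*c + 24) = (c - 6)/(c - 4)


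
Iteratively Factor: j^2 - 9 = (j - 3)*(j + 3)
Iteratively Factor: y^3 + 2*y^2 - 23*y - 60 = (y + 4)*(y^2 - 2*y - 15) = (y - 5)*(y + 4)*(y + 3)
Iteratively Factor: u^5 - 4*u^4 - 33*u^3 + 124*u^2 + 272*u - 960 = (u + 4)*(u^4 - 8*u^3 - u^2 + 128*u - 240) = (u - 3)*(u + 4)*(u^3 - 5*u^2 - 16*u + 80) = (u - 3)*(u + 4)^2*(u^2 - 9*u + 20) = (u - 4)*(u - 3)*(u + 4)^2*(u - 5)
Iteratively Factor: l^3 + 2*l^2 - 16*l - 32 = (l + 2)*(l^2 - 16) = (l - 4)*(l + 2)*(l + 4)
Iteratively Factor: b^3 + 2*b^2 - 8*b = (b - 2)*(b^2 + 4*b) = b*(b - 2)*(b + 4)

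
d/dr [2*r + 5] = 2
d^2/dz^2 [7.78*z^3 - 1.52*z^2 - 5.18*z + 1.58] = 46.68*z - 3.04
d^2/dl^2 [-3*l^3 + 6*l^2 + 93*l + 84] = 12 - 18*l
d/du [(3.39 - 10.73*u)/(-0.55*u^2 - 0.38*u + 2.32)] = (-5.9015*u^2 + 3.729*u - 23.6054)/(0.3025*u^4 + 0.418*u^3 - 2.4076*u^2 - 1.7632*u + 5.3824)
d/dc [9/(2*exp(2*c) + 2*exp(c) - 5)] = (-36*exp(c) - 18)*exp(c)/(2*exp(2*c) + 2*exp(c) - 5)^2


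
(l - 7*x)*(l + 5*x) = l^2 - 2*l*x - 35*x^2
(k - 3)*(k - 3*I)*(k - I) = k^3 - 3*k^2 - 4*I*k^2 - 3*k + 12*I*k + 9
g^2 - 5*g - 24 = (g - 8)*(g + 3)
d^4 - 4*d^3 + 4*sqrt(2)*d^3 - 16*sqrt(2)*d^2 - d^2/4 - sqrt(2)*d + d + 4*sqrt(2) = (d - 4)*(d - 1/2)*(d + 1/2)*(d + 4*sqrt(2))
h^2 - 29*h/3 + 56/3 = (h - 7)*(h - 8/3)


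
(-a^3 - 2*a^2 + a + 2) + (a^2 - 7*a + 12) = -a^3 - a^2 - 6*a + 14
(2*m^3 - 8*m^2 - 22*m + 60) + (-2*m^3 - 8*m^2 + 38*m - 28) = -16*m^2 + 16*m + 32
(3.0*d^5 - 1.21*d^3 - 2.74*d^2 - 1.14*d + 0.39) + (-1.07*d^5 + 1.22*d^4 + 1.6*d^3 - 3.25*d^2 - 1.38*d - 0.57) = 1.93*d^5 + 1.22*d^4 + 0.39*d^3 - 5.99*d^2 - 2.52*d - 0.18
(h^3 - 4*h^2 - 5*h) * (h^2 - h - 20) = h^5 - 5*h^4 - 21*h^3 + 85*h^2 + 100*h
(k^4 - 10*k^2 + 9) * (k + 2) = k^5 + 2*k^4 - 10*k^3 - 20*k^2 + 9*k + 18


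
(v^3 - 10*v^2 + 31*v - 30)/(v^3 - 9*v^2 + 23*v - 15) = (v - 2)/(v - 1)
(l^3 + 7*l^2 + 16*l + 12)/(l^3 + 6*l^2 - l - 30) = (l^2 + 4*l + 4)/(l^2 + 3*l - 10)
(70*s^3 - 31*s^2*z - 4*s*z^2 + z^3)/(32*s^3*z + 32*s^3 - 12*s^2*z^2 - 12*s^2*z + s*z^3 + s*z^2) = (70*s^3 - 31*s^2*z - 4*s*z^2 + z^3)/(s*(32*s^2*z + 32*s^2 - 12*s*z^2 - 12*s*z + z^3 + z^2))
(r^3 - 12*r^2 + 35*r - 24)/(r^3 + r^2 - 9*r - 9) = (r^2 - 9*r + 8)/(r^2 + 4*r + 3)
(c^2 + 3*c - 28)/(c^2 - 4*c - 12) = (-c^2 - 3*c + 28)/(-c^2 + 4*c + 12)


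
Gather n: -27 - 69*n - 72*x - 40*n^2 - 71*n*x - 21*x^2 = -40*n^2 + n*(-71*x - 69) - 21*x^2 - 72*x - 27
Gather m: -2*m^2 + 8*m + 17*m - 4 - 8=-2*m^2 + 25*m - 12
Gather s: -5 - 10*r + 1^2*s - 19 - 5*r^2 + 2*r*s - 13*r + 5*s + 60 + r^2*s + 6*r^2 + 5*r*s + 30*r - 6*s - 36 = r^2 + 7*r + s*(r^2 + 7*r)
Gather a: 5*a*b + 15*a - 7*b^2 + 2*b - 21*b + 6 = a*(5*b + 15) - 7*b^2 - 19*b + 6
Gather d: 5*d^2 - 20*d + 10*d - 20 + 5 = 5*d^2 - 10*d - 15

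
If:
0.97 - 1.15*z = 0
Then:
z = 0.84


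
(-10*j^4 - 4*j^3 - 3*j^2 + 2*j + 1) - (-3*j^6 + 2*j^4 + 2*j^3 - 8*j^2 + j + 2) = 3*j^6 - 12*j^4 - 6*j^3 + 5*j^2 + j - 1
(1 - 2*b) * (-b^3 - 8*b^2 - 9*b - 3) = 2*b^4 + 15*b^3 + 10*b^2 - 3*b - 3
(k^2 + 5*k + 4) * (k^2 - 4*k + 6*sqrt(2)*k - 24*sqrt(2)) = k^4 + k^3 + 6*sqrt(2)*k^3 - 16*k^2 + 6*sqrt(2)*k^2 - 96*sqrt(2)*k - 16*k - 96*sqrt(2)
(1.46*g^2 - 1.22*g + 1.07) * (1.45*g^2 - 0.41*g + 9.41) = 2.117*g^4 - 2.3676*g^3 + 15.7903*g^2 - 11.9189*g + 10.0687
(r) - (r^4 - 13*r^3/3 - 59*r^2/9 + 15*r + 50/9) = -r^4 + 13*r^3/3 + 59*r^2/9 - 14*r - 50/9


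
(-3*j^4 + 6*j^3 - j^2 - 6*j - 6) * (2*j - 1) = -6*j^5 + 15*j^4 - 8*j^3 - 11*j^2 - 6*j + 6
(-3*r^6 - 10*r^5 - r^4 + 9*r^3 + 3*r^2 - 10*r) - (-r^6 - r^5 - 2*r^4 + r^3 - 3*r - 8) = -2*r^6 - 9*r^5 + r^4 + 8*r^3 + 3*r^2 - 7*r + 8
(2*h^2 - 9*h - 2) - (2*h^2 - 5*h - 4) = 2 - 4*h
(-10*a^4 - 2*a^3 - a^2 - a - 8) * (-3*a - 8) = 30*a^5 + 86*a^4 + 19*a^3 + 11*a^2 + 32*a + 64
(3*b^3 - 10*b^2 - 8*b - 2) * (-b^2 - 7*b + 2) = -3*b^5 - 11*b^4 + 84*b^3 + 38*b^2 - 2*b - 4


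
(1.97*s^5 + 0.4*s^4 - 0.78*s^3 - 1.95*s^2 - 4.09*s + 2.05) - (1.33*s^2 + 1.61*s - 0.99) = 1.97*s^5 + 0.4*s^4 - 0.78*s^3 - 3.28*s^2 - 5.7*s + 3.04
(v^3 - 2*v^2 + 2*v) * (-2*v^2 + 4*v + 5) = -2*v^5 + 8*v^4 - 7*v^3 - 2*v^2 + 10*v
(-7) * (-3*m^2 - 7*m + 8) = 21*m^2 + 49*m - 56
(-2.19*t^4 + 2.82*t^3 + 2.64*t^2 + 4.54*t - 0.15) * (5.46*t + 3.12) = -11.9574*t^5 + 8.5644*t^4 + 23.2128*t^3 + 33.0252*t^2 + 13.3458*t - 0.468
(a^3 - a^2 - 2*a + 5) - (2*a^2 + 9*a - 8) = a^3 - 3*a^2 - 11*a + 13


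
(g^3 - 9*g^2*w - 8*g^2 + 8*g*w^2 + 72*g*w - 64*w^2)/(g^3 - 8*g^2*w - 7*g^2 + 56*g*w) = (g^2 - g*w - 8*g + 8*w)/(g*(g - 7))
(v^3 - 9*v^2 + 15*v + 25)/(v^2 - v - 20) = (v^2 - 4*v - 5)/(v + 4)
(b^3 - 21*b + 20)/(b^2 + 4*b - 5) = b - 4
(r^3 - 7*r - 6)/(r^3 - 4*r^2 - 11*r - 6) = (r^2 - r - 6)/(r^2 - 5*r - 6)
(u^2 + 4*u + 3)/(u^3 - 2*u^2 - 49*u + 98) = (u^2 + 4*u + 3)/(u^3 - 2*u^2 - 49*u + 98)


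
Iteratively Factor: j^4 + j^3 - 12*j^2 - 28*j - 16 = (j + 1)*(j^3 - 12*j - 16) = (j - 4)*(j + 1)*(j^2 + 4*j + 4) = (j - 4)*(j + 1)*(j + 2)*(j + 2)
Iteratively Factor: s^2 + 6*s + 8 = (s + 2)*(s + 4)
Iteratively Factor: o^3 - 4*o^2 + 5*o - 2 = (o - 1)*(o^2 - 3*o + 2) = (o - 1)^2*(o - 2)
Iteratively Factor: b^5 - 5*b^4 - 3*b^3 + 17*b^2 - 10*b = (b - 5)*(b^4 - 3*b^2 + 2*b) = (b - 5)*(b - 1)*(b^3 + b^2 - 2*b) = b*(b - 5)*(b - 1)*(b^2 + b - 2) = b*(b - 5)*(b - 1)^2*(b + 2)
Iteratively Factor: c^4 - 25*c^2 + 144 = (c + 4)*(c^3 - 4*c^2 - 9*c + 36) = (c - 4)*(c + 4)*(c^2 - 9) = (c - 4)*(c + 3)*(c + 4)*(c - 3)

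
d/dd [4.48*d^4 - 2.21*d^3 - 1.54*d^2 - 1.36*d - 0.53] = 17.92*d^3 - 6.63*d^2 - 3.08*d - 1.36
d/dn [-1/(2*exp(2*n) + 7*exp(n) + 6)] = (4*exp(n) + 7)*exp(n)/(2*exp(2*n) + 7*exp(n) + 6)^2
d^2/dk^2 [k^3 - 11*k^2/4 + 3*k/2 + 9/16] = 6*k - 11/2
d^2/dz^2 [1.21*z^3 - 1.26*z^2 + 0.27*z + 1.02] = 7.26*z - 2.52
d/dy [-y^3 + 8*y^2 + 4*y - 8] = -3*y^2 + 16*y + 4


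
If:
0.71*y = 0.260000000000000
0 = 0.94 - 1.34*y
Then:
No Solution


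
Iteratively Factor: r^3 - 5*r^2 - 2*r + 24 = (r - 3)*(r^2 - 2*r - 8) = (r - 3)*(r + 2)*(r - 4)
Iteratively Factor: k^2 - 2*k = (k)*(k - 2)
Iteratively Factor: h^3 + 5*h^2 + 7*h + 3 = (h + 1)*(h^2 + 4*h + 3) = (h + 1)^2*(h + 3)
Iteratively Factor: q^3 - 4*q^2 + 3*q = (q)*(q^2 - 4*q + 3) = q*(q - 3)*(q - 1)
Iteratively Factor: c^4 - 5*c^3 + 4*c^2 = (c)*(c^3 - 5*c^2 + 4*c) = c*(c - 1)*(c^2 - 4*c) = c^2*(c - 1)*(c - 4)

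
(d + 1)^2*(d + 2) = d^3 + 4*d^2 + 5*d + 2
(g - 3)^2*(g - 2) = g^3 - 8*g^2 + 21*g - 18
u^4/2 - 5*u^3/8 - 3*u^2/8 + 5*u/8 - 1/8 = (u/2 + 1/2)*(u - 1)^2*(u - 1/4)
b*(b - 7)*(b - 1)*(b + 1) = b^4 - 7*b^3 - b^2 + 7*b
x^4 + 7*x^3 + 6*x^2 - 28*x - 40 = (x - 2)*(x + 2)^2*(x + 5)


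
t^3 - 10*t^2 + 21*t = t*(t - 7)*(t - 3)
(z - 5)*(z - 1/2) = z^2 - 11*z/2 + 5/2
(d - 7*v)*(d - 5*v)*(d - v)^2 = d^4 - 14*d^3*v + 60*d^2*v^2 - 82*d*v^3 + 35*v^4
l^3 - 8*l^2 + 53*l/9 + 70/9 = (l - 7)*(l - 5/3)*(l + 2/3)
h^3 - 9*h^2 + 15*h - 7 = (h - 7)*(h - 1)^2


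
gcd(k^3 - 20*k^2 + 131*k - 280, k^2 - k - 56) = k - 8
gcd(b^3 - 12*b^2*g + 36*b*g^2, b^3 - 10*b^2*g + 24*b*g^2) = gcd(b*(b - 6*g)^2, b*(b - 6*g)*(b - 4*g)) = b^2 - 6*b*g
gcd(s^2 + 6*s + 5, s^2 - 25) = s + 5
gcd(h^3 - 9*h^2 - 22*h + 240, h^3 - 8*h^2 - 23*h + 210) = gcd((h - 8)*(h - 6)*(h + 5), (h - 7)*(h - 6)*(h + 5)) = h^2 - h - 30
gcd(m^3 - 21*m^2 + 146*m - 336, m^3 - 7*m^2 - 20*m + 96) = m - 8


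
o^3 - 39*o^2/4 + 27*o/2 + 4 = (o - 8)*(o - 2)*(o + 1/4)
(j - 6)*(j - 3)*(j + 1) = j^3 - 8*j^2 + 9*j + 18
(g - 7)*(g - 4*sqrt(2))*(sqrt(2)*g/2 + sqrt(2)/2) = sqrt(2)*g^3/2 - 3*sqrt(2)*g^2 - 4*g^2 - 7*sqrt(2)*g/2 + 24*g + 28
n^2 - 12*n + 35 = (n - 7)*(n - 5)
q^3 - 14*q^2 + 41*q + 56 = (q - 8)*(q - 7)*(q + 1)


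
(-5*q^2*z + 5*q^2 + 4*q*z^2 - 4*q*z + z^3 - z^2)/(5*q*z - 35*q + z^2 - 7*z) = (-q*z + q + z^2 - z)/(z - 7)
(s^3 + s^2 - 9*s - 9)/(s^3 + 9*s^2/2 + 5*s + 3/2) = 2*(s - 3)/(2*s + 1)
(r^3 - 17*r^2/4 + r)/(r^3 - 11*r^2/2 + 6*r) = (4*r - 1)/(2*(2*r - 3))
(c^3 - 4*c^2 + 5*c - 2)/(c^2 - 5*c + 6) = (c^2 - 2*c + 1)/(c - 3)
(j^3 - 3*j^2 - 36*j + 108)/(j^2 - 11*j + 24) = (j^2 - 36)/(j - 8)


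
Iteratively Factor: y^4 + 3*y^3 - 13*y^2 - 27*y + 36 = (y - 1)*(y^3 + 4*y^2 - 9*y - 36) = (y - 1)*(y + 4)*(y^2 - 9) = (y - 1)*(y + 3)*(y + 4)*(y - 3)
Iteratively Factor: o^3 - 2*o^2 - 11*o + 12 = (o + 3)*(o^2 - 5*o + 4) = (o - 4)*(o + 3)*(o - 1)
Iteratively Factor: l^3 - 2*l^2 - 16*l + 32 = (l + 4)*(l^2 - 6*l + 8) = (l - 4)*(l + 4)*(l - 2)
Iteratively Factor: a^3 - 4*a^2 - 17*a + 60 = (a + 4)*(a^2 - 8*a + 15) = (a - 3)*(a + 4)*(a - 5)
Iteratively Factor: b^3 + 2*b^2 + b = (b + 1)*(b^2 + b) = b*(b + 1)*(b + 1)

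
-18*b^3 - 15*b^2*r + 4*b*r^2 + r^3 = (-3*b + r)*(b + r)*(6*b + r)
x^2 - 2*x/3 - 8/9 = (x - 4/3)*(x + 2/3)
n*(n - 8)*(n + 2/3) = n^3 - 22*n^2/3 - 16*n/3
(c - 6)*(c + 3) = c^2 - 3*c - 18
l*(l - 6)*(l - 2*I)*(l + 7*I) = l^4 - 6*l^3 + 5*I*l^3 + 14*l^2 - 30*I*l^2 - 84*l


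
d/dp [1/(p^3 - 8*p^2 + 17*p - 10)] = (-3*p^2 + 16*p - 17)/(p^3 - 8*p^2 + 17*p - 10)^2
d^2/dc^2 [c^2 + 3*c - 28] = 2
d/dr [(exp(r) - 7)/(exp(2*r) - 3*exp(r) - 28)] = -exp(r)/(exp(2*r) + 8*exp(r) + 16)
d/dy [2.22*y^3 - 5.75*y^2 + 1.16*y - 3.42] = 6.66*y^2 - 11.5*y + 1.16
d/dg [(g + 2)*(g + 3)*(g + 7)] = 3*g^2 + 24*g + 41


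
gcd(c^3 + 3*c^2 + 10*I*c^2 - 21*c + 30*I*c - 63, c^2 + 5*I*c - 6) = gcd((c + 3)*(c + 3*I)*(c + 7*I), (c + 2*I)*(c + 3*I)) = c + 3*I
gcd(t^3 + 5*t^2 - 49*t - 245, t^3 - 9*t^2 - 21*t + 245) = t^2 - 2*t - 35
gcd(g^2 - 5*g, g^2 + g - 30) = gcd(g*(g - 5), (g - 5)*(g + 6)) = g - 5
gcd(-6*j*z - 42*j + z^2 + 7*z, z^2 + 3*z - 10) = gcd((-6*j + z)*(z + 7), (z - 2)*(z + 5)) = 1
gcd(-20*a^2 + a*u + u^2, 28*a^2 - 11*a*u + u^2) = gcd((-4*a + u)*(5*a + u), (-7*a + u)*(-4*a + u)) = -4*a + u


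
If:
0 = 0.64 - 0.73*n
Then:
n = 0.88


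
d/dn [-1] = 0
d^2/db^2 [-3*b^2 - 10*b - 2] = -6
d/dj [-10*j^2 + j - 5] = 1 - 20*j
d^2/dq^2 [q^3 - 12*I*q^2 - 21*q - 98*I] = 6*q - 24*I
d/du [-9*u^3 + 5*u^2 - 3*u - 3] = -27*u^2 + 10*u - 3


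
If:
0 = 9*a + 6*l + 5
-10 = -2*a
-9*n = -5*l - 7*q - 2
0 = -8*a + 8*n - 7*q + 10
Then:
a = 5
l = -25/3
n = -209/3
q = -1762/21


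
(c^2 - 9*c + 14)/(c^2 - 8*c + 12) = (c - 7)/(c - 6)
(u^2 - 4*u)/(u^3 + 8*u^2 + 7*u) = (u - 4)/(u^2 + 8*u + 7)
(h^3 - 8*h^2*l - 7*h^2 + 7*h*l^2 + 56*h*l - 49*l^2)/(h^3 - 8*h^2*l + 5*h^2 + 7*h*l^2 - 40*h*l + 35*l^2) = (h - 7)/(h + 5)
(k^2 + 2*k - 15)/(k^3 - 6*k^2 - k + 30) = (k + 5)/(k^2 - 3*k - 10)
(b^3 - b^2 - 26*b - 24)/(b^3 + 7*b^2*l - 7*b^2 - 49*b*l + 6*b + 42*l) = (b^2 + 5*b + 4)/(b^2 + 7*b*l - b - 7*l)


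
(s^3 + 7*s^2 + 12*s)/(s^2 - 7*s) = (s^2 + 7*s + 12)/(s - 7)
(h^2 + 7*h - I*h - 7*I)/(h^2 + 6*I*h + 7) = (h + 7)/(h + 7*I)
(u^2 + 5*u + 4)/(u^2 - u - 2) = (u + 4)/(u - 2)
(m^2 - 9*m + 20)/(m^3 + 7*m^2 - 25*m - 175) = (m - 4)/(m^2 + 12*m + 35)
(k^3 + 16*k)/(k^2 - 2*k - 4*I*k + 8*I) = k*(k + 4*I)/(k - 2)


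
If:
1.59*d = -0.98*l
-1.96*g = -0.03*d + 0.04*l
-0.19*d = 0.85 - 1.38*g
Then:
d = -6.90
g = -0.33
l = 11.20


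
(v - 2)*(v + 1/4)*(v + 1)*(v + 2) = v^4 + 5*v^3/4 - 15*v^2/4 - 5*v - 1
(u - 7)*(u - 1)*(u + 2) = u^3 - 6*u^2 - 9*u + 14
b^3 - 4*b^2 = b^2*(b - 4)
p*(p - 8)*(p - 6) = p^3 - 14*p^2 + 48*p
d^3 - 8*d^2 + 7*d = d*(d - 7)*(d - 1)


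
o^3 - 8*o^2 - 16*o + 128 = (o - 8)*(o - 4)*(o + 4)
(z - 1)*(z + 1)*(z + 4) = z^3 + 4*z^2 - z - 4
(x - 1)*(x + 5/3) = x^2 + 2*x/3 - 5/3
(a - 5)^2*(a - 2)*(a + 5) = a^4 - 7*a^3 - 15*a^2 + 175*a - 250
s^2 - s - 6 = (s - 3)*(s + 2)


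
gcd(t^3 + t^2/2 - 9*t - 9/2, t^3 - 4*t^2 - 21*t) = t + 3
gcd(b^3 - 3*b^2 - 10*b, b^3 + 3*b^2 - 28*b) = b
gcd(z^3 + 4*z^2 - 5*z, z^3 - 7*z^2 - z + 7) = z - 1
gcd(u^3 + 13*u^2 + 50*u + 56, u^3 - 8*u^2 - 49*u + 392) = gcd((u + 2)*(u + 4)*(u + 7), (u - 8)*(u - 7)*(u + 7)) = u + 7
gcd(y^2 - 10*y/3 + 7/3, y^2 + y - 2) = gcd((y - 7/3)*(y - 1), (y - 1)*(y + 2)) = y - 1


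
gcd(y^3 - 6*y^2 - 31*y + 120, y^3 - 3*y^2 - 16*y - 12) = 1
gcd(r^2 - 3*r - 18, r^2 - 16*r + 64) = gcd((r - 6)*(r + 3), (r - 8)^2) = 1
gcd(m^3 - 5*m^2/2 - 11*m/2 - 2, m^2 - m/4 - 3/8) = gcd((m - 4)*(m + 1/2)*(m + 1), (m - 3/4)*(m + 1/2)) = m + 1/2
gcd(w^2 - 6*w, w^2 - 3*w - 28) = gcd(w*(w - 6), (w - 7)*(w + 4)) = 1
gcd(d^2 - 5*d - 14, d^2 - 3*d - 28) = d - 7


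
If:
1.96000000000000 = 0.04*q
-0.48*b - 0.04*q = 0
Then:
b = -4.08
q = 49.00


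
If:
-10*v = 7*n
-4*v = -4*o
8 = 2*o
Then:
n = -40/7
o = 4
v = 4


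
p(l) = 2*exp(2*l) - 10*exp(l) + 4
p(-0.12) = -3.30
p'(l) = 4*exp(2*l) - 10*exp(l)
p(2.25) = 89.16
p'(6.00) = 646984.88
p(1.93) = 30.04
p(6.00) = 321479.29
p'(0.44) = -5.88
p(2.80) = 380.41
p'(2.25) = 265.19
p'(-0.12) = -5.72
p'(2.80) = 917.26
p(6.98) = 2300153.81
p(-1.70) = 2.24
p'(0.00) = -6.00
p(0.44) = -6.71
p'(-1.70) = -1.69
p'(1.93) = 120.97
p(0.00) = -4.00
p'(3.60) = 4991.74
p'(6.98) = 4611048.80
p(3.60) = 2316.88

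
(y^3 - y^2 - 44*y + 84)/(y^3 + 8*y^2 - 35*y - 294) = (y - 2)/(y + 7)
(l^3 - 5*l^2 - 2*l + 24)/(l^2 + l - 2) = (l^2 - 7*l + 12)/(l - 1)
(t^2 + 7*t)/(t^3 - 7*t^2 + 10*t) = (t + 7)/(t^2 - 7*t + 10)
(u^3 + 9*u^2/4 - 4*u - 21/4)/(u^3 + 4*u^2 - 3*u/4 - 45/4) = (4*u^2 - 3*u - 7)/(4*u^2 + 4*u - 15)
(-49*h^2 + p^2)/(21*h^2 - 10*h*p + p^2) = (7*h + p)/(-3*h + p)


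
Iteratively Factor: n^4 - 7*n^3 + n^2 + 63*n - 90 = (n - 5)*(n^3 - 2*n^2 - 9*n + 18) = (n - 5)*(n + 3)*(n^2 - 5*n + 6) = (n - 5)*(n - 3)*(n + 3)*(n - 2)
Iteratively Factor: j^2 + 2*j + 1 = (j + 1)*(j + 1)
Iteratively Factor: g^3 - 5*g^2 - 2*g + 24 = (g - 3)*(g^2 - 2*g - 8) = (g - 3)*(g + 2)*(g - 4)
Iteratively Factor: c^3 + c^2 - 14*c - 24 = (c + 3)*(c^2 - 2*c - 8) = (c + 2)*(c + 3)*(c - 4)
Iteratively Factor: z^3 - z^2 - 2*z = (z - 2)*(z^2 + z) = (z - 2)*(z + 1)*(z)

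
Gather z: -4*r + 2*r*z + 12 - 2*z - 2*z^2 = -4*r - 2*z^2 + z*(2*r - 2) + 12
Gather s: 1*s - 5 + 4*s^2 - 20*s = 4*s^2 - 19*s - 5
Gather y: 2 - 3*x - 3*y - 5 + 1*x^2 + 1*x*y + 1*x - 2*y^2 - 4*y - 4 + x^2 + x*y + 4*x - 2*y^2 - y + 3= 2*x^2 + 2*x - 4*y^2 + y*(2*x - 8) - 4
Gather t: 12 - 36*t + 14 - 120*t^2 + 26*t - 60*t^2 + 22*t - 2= -180*t^2 + 12*t + 24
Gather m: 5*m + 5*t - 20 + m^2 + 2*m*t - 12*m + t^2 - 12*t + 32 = m^2 + m*(2*t - 7) + t^2 - 7*t + 12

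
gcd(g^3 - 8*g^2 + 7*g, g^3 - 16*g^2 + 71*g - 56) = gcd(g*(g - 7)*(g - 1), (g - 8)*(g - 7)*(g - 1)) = g^2 - 8*g + 7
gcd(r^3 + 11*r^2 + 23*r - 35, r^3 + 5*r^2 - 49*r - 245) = r^2 + 12*r + 35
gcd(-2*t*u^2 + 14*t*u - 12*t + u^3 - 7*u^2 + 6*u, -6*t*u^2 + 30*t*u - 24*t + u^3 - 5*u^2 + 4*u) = u - 1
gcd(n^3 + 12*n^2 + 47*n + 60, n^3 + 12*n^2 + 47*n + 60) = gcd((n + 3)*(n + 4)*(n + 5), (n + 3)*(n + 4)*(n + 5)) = n^3 + 12*n^2 + 47*n + 60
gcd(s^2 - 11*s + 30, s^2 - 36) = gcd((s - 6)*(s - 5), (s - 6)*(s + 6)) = s - 6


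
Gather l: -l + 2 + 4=6 - l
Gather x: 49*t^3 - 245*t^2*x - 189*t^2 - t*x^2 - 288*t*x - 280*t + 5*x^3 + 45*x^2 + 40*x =49*t^3 - 189*t^2 - 280*t + 5*x^3 + x^2*(45 - t) + x*(-245*t^2 - 288*t + 40)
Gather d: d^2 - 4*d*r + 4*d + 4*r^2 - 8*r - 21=d^2 + d*(4 - 4*r) + 4*r^2 - 8*r - 21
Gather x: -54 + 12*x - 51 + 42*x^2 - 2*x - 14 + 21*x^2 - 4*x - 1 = 63*x^2 + 6*x - 120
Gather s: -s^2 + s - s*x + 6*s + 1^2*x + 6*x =-s^2 + s*(7 - x) + 7*x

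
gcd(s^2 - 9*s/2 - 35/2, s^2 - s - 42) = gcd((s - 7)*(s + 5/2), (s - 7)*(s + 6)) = s - 7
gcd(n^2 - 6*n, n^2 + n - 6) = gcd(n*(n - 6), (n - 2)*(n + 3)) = 1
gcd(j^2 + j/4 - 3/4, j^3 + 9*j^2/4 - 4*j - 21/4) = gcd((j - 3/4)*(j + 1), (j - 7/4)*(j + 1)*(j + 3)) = j + 1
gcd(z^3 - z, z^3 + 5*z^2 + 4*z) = z^2 + z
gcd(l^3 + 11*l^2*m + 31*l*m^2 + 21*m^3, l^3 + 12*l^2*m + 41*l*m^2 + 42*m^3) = l^2 + 10*l*m + 21*m^2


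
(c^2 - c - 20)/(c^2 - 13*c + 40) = (c + 4)/(c - 8)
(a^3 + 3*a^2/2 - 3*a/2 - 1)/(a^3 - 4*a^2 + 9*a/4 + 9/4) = 2*(a^2 + a - 2)/(2*a^2 - 9*a + 9)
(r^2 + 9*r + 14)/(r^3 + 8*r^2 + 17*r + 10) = (r + 7)/(r^2 + 6*r + 5)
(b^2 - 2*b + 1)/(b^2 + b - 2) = (b - 1)/(b + 2)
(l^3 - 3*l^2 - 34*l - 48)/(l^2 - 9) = (l^2 - 6*l - 16)/(l - 3)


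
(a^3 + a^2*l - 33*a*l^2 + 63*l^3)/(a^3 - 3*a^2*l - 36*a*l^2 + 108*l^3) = (a^2 + 4*a*l - 21*l^2)/(a^2 - 36*l^2)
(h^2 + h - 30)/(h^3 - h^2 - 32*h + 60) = 1/(h - 2)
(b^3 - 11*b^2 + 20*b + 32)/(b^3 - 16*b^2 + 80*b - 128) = (b + 1)/(b - 4)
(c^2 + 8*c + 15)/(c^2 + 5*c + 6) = (c + 5)/(c + 2)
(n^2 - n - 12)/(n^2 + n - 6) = (n - 4)/(n - 2)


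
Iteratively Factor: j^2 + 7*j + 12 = (j + 3)*(j + 4)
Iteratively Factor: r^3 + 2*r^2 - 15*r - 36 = (r + 3)*(r^2 - r - 12) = (r + 3)^2*(r - 4)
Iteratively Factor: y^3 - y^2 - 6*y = (y - 3)*(y^2 + 2*y) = (y - 3)*(y + 2)*(y)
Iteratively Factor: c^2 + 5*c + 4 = (c + 4)*(c + 1)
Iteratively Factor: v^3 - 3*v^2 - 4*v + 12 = (v - 3)*(v^2 - 4) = (v - 3)*(v - 2)*(v + 2)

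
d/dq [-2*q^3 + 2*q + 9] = 2 - 6*q^2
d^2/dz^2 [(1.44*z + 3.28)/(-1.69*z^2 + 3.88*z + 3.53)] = ((1.44*z + 3.28)*(3.38*z - 3.88)*(6.76*z - 7.76) + (14.6016*z - 0.0879999999999992)*(-1.69*z^2 + 3.88*z + 3.53))/(-1.69*z^2 + 3.88*z + 3.53)^3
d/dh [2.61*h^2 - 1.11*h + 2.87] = 5.22*h - 1.11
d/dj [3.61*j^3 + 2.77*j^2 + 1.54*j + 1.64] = 10.83*j^2 + 5.54*j + 1.54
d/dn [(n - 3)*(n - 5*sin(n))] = n + (3 - n)*(5*cos(n) - 1) - 5*sin(n)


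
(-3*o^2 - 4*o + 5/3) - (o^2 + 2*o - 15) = -4*o^2 - 6*o + 50/3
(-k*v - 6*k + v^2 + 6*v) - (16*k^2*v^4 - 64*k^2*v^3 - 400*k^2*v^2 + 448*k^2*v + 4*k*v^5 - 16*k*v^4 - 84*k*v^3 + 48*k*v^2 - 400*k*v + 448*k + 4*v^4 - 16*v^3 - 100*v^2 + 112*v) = -16*k^2*v^4 + 64*k^2*v^3 + 400*k^2*v^2 - 448*k^2*v - 4*k*v^5 + 16*k*v^4 + 84*k*v^3 - 48*k*v^2 + 399*k*v - 454*k - 4*v^4 + 16*v^3 + 101*v^2 - 106*v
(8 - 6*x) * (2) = 16 - 12*x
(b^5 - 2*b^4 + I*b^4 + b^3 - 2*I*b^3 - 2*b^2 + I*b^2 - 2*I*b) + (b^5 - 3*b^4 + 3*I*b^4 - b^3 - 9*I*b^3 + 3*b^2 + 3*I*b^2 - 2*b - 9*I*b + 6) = 2*b^5 - 5*b^4 + 4*I*b^4 - 11*I*b^3 + b^2 + 4*I*b^2 - 2*b - 11*I*b + 6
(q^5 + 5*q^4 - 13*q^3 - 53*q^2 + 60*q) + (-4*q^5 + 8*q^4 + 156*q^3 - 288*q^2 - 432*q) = -3*q^5 + 13*q^4 + 143*q^3 - 341*q^2 - 372*q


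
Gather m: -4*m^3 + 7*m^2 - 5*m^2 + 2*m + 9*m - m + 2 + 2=-4*m^3 + 2*m^2 + 10*m + 4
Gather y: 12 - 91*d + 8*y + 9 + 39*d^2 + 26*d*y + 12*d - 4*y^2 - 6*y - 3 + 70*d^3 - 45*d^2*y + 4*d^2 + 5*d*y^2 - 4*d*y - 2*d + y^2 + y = 70*d^3 + 43*d^2 - 81*d + y^2*(5*d - 3) + y*(-45*d^2 + 22*d + 3) + 18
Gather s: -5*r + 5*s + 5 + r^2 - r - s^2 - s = r^2 - 6*r - s^2 + 4*s + 5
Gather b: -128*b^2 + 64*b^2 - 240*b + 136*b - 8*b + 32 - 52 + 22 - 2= -64*b^2 - 112*b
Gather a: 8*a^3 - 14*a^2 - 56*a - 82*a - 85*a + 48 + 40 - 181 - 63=8*a^3 - 14*a^2 - 223*a - 156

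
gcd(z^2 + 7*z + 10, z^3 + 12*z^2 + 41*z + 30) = z + 5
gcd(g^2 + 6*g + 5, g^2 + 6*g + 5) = g^2 + 6*g + 5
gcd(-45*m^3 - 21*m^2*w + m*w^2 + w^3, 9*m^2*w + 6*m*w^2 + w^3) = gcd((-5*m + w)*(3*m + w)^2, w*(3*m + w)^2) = 9*m^2 + 6*m*w + w^2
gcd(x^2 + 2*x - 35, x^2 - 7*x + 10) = x - 5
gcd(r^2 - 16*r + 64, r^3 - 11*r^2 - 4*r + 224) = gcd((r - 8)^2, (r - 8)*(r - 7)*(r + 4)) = r - 8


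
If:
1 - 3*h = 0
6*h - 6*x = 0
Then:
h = 1/3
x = 1/3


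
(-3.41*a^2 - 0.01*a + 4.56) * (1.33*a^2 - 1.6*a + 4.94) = -4.5353*a^4 + 5.4427*a^3 - 10.7646*a^2 - 7.3454*a + 22.5264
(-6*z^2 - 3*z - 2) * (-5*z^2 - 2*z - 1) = 30*z^4 + 27*z^3 + 22*z^2 + 7*z + 2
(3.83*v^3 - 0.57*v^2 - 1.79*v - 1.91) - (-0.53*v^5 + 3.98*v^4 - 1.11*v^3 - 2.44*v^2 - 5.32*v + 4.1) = 0.53*v^5 - 3.98*v^4 + 4.94*v^3 + 1.87*v^2 + 3.53*v - 6.01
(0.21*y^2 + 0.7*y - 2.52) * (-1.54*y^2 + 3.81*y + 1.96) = -0.3234*y^4 - 0.2779*y^3 + 6.9594*y^2 - 8.2292*y - 4.9392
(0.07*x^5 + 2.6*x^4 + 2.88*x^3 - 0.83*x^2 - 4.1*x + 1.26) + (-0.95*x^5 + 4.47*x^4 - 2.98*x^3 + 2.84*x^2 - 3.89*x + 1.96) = -0.88*x^5 + 7.07*x^4 - 0.1*x^3 + 2.01*x^2 - 7.99*x + 3.22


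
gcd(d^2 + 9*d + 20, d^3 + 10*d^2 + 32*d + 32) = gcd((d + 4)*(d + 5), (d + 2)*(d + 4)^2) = d + 4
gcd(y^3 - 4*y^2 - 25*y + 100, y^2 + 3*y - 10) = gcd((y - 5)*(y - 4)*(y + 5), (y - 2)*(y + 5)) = y + 5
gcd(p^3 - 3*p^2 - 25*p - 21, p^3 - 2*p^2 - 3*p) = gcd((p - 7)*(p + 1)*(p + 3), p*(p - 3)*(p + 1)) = p + 1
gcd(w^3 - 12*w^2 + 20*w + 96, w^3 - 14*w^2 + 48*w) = w^2 - 14*w + 48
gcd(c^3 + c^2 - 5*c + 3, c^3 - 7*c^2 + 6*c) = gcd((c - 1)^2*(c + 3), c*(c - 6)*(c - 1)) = c - 1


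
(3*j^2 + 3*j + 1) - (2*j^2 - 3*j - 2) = j^2 + 6*j + 3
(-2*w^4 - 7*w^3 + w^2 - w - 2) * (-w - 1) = 2*w^5 + 9*w^4 + 6*w^3 + 3*w + 2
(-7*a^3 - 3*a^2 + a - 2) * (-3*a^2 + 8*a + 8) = 21*a^5 - 47*a^4 - 83*a^3 - 10*a^2 - 8*a - 16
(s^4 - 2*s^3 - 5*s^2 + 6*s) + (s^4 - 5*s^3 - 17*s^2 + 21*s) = 2*s^4 - 7*s^3 - 22*s^2 + 27*s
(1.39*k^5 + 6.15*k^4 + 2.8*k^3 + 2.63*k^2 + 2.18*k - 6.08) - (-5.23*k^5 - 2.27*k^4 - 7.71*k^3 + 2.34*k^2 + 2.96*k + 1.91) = 6.62*k^5 + 8.42*k^4 + 10.51*k^3 + 0.29*k^2 - 0.78*k - 7.99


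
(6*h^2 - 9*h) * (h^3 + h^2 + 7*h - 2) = 6*h^5 - 3*h^4 + 33*h^3 - 75*h^2 + 18*h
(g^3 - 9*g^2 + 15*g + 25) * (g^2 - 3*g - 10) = g^5 - 12*g^4 + 32*g^3 + 70*g^2 - 225*g - 250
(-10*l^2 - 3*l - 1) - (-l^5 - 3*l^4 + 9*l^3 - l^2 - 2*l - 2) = l^5 + 3*l^4 - 9*l^3 - 9*l^2 - l + 1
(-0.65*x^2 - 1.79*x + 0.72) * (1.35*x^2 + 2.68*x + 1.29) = -0.8775*x^4 - 4.1585*x^3 - 4.6637*x^2 - 0.3795*x + 0.9288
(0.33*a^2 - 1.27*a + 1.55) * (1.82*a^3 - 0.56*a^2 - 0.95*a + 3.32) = 0.6006*a^5 - 2.4962*a^4 + 3.2187*a^3 + 1.4341*a^2 - 5.6889*a + 5.146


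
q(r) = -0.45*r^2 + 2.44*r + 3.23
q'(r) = 2.44 - 0.9*r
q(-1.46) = -1.29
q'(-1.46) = 3.75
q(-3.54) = -11.05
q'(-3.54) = 5.63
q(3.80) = 6.00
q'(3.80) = -0.98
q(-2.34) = -4.94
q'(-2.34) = 4.55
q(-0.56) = 1.72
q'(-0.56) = 2.94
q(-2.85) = -7.38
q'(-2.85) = 5.00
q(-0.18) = 2.78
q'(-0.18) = 2.60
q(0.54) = 4.42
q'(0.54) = 1.95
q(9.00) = -11.26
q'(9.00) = -5.66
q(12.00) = -32.29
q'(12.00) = -8.36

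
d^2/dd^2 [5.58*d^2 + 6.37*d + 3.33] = 11.1600000000000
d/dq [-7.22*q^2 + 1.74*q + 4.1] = 1.74 - 14.44*q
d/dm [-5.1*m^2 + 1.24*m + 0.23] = 1.24 - 10.2*m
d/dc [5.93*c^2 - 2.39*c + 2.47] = 11.86*c - 2.39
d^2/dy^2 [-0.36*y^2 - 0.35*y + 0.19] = -0.720000000000000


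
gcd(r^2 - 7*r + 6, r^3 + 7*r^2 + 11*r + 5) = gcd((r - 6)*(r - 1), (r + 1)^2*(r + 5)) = 1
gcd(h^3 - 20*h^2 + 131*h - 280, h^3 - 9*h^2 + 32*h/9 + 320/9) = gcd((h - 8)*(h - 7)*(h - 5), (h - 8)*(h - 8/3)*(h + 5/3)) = h - 8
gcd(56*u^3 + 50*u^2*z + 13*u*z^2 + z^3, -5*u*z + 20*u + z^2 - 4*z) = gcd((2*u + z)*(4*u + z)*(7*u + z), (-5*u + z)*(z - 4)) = 1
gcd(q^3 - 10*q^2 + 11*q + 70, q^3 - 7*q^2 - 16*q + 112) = q - 7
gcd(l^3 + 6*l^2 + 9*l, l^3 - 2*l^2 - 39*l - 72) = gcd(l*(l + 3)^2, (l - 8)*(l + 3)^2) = l^2 + 6*l + 9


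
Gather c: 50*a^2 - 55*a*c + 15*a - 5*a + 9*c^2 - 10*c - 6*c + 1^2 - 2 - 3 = 50*a^2 + 10*a + 9*c^2 + c*(-55*a - 16) - 4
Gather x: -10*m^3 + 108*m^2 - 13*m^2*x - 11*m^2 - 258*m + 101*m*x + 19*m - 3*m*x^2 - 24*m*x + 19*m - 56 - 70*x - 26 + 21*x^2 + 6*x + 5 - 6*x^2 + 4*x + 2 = -10*m^3 + 97*m^2 - 220*m + x^2*(15 - 3*m) + x*(-13*m^2 + 77*m - 60) - 75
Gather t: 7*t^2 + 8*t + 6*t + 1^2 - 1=7*t^2 + 14*t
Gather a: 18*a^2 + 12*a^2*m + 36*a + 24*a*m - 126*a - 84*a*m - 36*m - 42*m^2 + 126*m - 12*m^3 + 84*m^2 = a^2*(12*m + 18) + a*(-60*m - 90) - 12*m^3 + 42*m^2 + 90*m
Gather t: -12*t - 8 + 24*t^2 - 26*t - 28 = 24*t^2 - 38*t - 36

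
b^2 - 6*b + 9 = (b - 3)^2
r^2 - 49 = (r - 7)*(r + 7)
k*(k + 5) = k^2 + 5*k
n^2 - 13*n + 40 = (n - 8)*(n - 5)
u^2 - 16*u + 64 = (u - 8)^2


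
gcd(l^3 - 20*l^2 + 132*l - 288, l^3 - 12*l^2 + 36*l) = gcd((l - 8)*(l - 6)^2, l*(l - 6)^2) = l^2 - 12*l + 36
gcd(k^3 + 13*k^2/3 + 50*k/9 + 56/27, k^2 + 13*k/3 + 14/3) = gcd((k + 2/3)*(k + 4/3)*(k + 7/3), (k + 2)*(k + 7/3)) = k + 7/3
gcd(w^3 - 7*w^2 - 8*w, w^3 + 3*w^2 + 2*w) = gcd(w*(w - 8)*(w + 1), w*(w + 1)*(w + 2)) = w^2 + w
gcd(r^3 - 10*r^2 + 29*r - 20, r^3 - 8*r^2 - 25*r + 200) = r - 5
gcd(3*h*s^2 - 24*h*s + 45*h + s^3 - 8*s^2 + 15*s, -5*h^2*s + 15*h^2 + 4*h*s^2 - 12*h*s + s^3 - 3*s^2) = s - 3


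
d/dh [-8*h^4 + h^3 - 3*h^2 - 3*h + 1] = -32*h^3 + 3*h^2 - 6*h - 3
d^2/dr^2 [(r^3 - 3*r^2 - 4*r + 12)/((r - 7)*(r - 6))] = 24*(7*r^3 - 102*r^2 + 444*r - 496)/(r^6 - 39*r^5 + 633*r^4 - 5473*r^3 + 26586*r^2 - 68796*r + 74088)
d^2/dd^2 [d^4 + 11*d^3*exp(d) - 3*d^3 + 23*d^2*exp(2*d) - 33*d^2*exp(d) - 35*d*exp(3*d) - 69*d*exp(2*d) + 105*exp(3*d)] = 11*d^3*exp(d) + 92*d^2*exp(2*d) + 33*d^2*exp(d) + 12*d^2 - 315*d*exp(3*d) - 92*d*exp(2*d) - 66*d*exp(d) - 18*d + 735*exp(3*d) - 230*exp(2*d) - 66*exp(d)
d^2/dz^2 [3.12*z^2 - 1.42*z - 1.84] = 6.24000000000000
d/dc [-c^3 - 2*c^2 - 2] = c*(-3*c - 4)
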